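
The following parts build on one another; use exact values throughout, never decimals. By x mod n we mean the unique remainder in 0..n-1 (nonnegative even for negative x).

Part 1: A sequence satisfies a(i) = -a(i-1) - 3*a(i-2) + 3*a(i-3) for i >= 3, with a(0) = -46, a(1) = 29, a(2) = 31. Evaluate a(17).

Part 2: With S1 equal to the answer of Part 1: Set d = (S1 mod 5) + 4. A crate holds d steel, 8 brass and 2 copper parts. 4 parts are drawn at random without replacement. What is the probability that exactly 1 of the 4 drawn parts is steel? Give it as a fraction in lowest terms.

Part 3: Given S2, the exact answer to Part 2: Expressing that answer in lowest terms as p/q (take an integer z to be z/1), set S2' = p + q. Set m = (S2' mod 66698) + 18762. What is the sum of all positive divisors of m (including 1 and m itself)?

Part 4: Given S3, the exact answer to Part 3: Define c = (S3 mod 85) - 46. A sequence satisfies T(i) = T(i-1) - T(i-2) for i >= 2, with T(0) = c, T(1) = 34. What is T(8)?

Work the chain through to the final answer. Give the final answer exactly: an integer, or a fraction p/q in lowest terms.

Part 1: a(3) = -1*(31) - 3*(29) + 3*(-46) = -256; iterating: a(3)=-256, a(4)=250, a(5)=611, a(6)=-2129, a(7)=1046, a(8)=7174, a(9)=-16699, a(10)=-1685, a(11)=73304, a(12)=-118346, a(13)=-106621, a(14)=681571, a(15)=-716746, a(16)=-1647830, a(17)=5842781; answer 5842781
Part 2: S1 = 5842781; d = 5; total draws C(15,4) = 1365; favorable C(5,1)*C(10,3) = 600; P = 40/91; answer 40/91
Part 3: S2 = 40/91; threaded value p + q = 131; m = 18893; 18893 = 7 * 2699; sigma = (1 + 7) * (1 + 2699) = 8 * 2700 = 21600; answer 21600
Part 4: S3 = 21600; c = -36; T(2) = 1*(34) - 1*(-36) = 70; iterating: T(2)=70, T(3)=36, T(4)=-34, T(5)=-70, T(6)=-36, T(7)=34, T(8)=70; answer 70

70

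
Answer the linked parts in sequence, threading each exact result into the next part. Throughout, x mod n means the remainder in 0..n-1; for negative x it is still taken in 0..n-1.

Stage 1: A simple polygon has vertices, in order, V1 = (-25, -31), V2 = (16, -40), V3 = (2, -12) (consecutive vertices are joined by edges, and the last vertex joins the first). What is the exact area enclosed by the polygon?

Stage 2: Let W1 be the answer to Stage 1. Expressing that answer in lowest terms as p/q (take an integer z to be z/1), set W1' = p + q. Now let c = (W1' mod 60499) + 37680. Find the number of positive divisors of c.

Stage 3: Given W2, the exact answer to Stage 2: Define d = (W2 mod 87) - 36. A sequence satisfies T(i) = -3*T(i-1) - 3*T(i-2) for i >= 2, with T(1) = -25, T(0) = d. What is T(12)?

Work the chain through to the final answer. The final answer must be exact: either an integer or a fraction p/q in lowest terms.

Stage 1: cross terms: (-25*-40 - 16*-31)=1496, (16*-12 - 2*-40)=-112, (2*-31 - -25*-12)=-362; twice the area = |1022| = 1022; area = 511; answer 511
Stage 2: W1 = 511; threaded value p + q = 512; c = 38192; 38192 = 2^4 * 7 * 11 * 31; number of divisors = (4+1) * (1+1) * (1+1) * (1+1) = 40; answer 40
Stage 3: W2 = 40; d = 4; T(2) = -3*(-25) - 3*(4) = 63; iterating: T(2)=63, T(3)=-114, T(4)=153, T(5)=-117, T(6)=-108, T(7)=675, T(8)=-1701, T(9)=3078, T(10)=-4131, T(11)=3159, T(12)=2916; answer 2916

2916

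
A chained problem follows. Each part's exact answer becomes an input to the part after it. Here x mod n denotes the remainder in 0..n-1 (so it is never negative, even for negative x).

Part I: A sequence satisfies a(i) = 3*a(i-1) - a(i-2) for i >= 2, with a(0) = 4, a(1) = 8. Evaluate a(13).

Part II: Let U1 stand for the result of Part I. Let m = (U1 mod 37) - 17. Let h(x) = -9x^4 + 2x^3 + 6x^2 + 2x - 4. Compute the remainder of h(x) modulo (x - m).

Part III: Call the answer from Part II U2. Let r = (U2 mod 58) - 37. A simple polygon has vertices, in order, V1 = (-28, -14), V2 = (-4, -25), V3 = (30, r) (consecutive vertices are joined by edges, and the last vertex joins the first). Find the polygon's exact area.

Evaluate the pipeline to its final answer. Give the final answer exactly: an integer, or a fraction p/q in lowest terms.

Part I: a(2) = 3*(8) - 1*(4) = 20; iterating: a(2)=20, a(3)=52, a(4)=136, a(5)=356, a(6)=932, a(7)=2440, a(8)=6388, a(9)=16724, a(10)=43784, a(11)=114628, a(12)=300100, a(13)=785672; answer 785672
Part II: U1 = 785672; m = -3; remainder = value at the root: -9*(-3)^4 + 2*(-3)^3 + 6*(-3)^2 + 2*(-3)^1 - 4 = (-729) + (-54) + (54) + (-6) + (-4) = -739; answer -739
Part III: U2 = -739; r = -22; cross terms: (-28*-25 - -4*-14)=644, (-4*-22 - 30*-25)=838, (30*-14 - -28*-22)=-1036; twice the area = |446| = 446; area = 223; answer 223

223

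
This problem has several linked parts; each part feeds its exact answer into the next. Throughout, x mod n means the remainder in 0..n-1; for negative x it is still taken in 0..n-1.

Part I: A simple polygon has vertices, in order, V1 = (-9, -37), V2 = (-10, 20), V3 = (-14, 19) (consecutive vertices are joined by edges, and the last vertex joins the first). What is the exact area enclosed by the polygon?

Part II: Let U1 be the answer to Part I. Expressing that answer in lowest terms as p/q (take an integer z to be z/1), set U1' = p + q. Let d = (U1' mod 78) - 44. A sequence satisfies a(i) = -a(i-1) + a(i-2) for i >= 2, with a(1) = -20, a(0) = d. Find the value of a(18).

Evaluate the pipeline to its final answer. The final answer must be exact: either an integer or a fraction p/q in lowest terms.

Part I: cross terms: (-9*20 - -10*-37)=-550, (-10*19 - -14*20)=90, (-14*-37 - -9*19)=689; twice the area = |229| = 229; area = 229/2; answer 229/2
Part II: U1 = 229/2; threaded value p + q = 231; d = 31; a(2) = -1*(-20) + 1*(31) = 51; iterating: a(2)=51, a(3)=-71, a(4)=122, a(5)=-193, a(6)=315, a(7)=-508, a(8)=823, a(9)=-1331, a(10)=2154, a(11)=-3485, a(12)=5639, a(13)=-9124, a(14)=14763, a(15)=-23887, a(16)=38650, a(17)=-62537, a(18)=101187; answer 101187

101187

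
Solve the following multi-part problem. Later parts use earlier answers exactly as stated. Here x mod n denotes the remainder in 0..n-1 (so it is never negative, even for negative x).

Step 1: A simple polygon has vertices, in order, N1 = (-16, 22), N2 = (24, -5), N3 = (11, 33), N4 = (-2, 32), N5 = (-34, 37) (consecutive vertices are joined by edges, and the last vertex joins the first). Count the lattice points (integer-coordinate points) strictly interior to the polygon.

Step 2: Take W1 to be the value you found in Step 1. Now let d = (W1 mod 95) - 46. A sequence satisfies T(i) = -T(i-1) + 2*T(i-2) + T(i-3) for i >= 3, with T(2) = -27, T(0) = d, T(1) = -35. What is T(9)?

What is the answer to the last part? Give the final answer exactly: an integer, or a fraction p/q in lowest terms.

611

Step 1: cross terms: (-16*-5 - 24*22)=-448, (24*33 - 11*-5)=847, (11*32 - -2*33)=418, (-2*37 - -34*32)=1014, (-34*22 - -16*37)=-156; twice the area = |1675| = 1675; area = 1675/2; boundary points = 1 + 1 + 1 + 1 + 3 = 7; strictly interior points = area - boundary/2 + 1 = 835; answer 835
Step 2: W1 = 835; d = 29; T(3) = -1*(-27) + 2*(-35) + 1*(29) = -14; iterating: T(3)=-14, T(4)=-75, T(5)=20, T(6)=-184, T(7)=149, T(8)=-497, T(9)=611; answer 611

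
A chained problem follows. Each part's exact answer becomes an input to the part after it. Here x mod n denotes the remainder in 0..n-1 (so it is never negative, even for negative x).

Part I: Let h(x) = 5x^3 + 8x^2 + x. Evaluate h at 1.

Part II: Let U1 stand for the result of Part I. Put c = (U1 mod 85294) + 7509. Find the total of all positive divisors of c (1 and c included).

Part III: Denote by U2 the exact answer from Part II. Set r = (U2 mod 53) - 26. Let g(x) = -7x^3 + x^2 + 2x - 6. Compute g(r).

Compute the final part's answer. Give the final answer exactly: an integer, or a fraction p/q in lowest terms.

Part I: 5*(1)^3 + 8*(1)^2 + 1*(1)^1 = (5) + (8) + (1) = 14; answer 14
Part II: U1 = 14; c = 7523; 7523 is prime, so its only divisors are 1 and 7523; sigma = 1 + 7523 = 7524; answer 7524
Part III: U2 = 7524; r = 25; -7*(25)^3 + 1*(25)^2 + 2*(25)^1 - 6 = (-109375) + (625) + (50) + (-6) = -108706; answer -108706

-108706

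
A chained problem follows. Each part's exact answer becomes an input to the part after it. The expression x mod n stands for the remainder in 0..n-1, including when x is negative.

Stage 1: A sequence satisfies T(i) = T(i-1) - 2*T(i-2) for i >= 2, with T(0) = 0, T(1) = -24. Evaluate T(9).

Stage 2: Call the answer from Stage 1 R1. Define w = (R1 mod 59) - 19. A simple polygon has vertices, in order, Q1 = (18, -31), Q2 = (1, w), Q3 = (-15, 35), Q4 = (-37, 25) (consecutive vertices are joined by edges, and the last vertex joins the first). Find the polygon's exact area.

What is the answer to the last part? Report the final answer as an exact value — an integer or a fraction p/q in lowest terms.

1419

Stage 1: T(2) = 1*(-24) - 2*(0) = -24; iterating: T(2)=-24, T(3)=24, T(4)=72, T(5)=24, T(6)=-120, T(7)=-168, T(8)=72, T(9)=408; answer 408
Stage 2: R1 = 408; w = 35; cross terms: (18*35 - 1*-31)=661, (1*35 - -15*35)=560, (-15*25 - -37*35)=920, (-37*-31 - 18*25)=697; twice the area = |2838| = 2838; area = 1419; answer 1419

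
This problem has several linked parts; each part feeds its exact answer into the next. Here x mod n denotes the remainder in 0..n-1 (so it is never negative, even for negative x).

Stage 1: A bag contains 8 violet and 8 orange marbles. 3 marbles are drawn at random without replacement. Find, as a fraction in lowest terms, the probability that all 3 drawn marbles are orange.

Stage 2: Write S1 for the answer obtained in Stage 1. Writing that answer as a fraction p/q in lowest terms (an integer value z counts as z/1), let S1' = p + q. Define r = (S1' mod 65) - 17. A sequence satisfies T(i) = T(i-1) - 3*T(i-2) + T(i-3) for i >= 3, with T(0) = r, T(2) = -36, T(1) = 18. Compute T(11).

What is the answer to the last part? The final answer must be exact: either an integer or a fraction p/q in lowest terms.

-2328

Stage 1: total draws C(16,3) = 560; favorable C(8,3) = 56; P = 1/10; answer 1/10
Stage 2: S1 = 1/10; threaded value p + q = 11; r = -6; T(3) = 1*(-36) - 3*(18) + 1*(-6) = -96; iterating: T(3)=-96, T(4)=30, T(5)=282, T(6)=96, T(7)=-720, T(8)=-726, T(9)=1530, T(10)=2988, T(11)=-2328; answer -2328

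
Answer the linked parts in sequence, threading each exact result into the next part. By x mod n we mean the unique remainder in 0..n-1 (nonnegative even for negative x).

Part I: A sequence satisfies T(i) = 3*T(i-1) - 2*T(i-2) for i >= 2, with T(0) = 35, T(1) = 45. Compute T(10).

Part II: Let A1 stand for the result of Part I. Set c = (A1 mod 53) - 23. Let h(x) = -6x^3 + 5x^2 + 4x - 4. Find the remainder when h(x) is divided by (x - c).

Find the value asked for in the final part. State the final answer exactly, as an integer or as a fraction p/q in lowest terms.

-12289

Part I: T(2) = 3*(45) - 2*(35) = 65; iterating: T(2)=65, T(3)=105, T(4)=185, T(5)=345, T(6)=665, T(7)=1305, T(8)=2585, T(9)=5145, T(10)=10265; answer 10265
Part II: A1 = 10265; c = 13; remainder = value at the root: -6*(13)^3 + 5*(13)^2 + 4*(13)^1 - 4 = (-13182) + (845) + (52) + (-4) = -12289; answer -12289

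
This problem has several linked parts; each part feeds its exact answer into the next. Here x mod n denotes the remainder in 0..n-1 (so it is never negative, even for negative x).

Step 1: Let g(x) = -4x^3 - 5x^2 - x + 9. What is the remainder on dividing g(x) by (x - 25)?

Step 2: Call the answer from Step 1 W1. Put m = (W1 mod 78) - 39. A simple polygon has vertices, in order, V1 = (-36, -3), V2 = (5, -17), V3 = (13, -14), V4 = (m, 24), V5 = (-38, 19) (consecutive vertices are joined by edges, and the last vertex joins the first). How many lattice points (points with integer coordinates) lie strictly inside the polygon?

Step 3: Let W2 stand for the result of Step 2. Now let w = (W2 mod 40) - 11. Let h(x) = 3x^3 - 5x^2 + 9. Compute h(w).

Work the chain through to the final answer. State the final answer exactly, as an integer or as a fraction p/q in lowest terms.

7

Step 1: remainder = value at the root: -4*(25)^3 - 5*(25)^2 - 1*(25)^1 + 9 = (-62500) + (-3125) + (-25) + (9) = -65641; answer -65641
Step 2: W1 = -65641; m = -4; cross terms: (-36*-17 - 5*-3)=627, (5*-14 - 13*-17)=151, (13*24 - -4*-14)=256, (-4*19 - -38*24)=836, (-38*-3 - -36*19)=798; twice the area = |2668| = 2668; area = 1334; boundary points = 1 + 1 + 1 + 1 + 2 = 6; strictly interior points = area - boundary/2 + 1 = 1332; answer 1332
Step 3: W2 = 1332; w = 1; 3*(1)^3 - 5*(1)^2 + 9 = (3) + (-5) + (9) = 7; answer 7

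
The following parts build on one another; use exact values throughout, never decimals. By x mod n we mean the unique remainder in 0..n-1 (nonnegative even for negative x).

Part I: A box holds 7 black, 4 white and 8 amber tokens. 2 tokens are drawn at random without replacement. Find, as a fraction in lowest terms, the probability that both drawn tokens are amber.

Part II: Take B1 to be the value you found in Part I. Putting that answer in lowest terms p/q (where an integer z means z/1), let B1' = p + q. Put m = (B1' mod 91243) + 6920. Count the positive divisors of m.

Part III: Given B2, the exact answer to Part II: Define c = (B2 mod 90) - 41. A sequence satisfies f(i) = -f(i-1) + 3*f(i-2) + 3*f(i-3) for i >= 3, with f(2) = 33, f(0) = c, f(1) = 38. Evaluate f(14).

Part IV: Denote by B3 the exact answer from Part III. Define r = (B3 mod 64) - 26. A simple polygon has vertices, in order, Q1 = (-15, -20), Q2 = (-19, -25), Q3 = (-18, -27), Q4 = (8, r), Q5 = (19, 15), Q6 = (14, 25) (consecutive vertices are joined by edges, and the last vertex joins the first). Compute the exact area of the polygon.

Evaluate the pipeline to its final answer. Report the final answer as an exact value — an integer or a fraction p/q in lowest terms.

Part I: total draws C(19,2) = 171; favorable C(8,2) = 28; P = 28/171; answer 28/171
Part II: B1 = 28/171; threaded value p + q = 199; m = 7119; 7119 = 3^2 * 7 * 113; number of divisors = (2+1) * (1+1) * (1+1) = 12; answer 12
Part III: B2 = 12; c = -29; f(3) = -1*(33) + 3*(38) + 3*(-29) = -6; iterating: f(3)=-6, f(4)=219, f(5)=-138, f(6)=777, f(7)=-534, f(8)=2451, f(9)=-1722, f(10)=7473, f(11)=-5286, f(12)=22539, f(13)=-15978, f(14)=67737; answer 67737
Part IV: B3 = 67737; r = -1; cross terms: (-15*-25 - -19*-20)=-5, (-19*-27 - -18*-25)=63, (-18*-1 - 8*-27)=234, (8*15 - 19*-1)=139, (19*25 - 14*15)=265, (14*-20 - -15*25)=95; twice the area = |791| = 791; area = 791/2; answer 791/2

791/2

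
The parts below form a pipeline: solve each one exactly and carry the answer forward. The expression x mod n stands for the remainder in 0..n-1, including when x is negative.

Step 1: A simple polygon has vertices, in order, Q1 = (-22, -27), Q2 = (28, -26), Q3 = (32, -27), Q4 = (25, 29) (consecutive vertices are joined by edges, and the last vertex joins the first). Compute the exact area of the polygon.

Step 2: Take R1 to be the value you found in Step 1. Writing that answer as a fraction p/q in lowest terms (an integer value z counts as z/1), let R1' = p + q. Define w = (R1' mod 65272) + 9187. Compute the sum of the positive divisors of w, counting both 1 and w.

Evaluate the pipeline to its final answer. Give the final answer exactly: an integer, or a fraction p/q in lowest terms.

Step 1: cross terms: (-22*-26 - 28*-27)=1328, (28*-27 - 32*-26)=76, (32*29 - 25*-27)=1603, (25*-27 - -22*29)=-37; twice the area = |2970| = 2970; area = 1485; answer 1485
Step 2: R1 = 1485; threaded value p + q = 1486; w = 10673; 10673 = 13 * 821; sigma = (1 + 13) * (1 + 821) = 14 * 822 = 11508; answer 11508

11508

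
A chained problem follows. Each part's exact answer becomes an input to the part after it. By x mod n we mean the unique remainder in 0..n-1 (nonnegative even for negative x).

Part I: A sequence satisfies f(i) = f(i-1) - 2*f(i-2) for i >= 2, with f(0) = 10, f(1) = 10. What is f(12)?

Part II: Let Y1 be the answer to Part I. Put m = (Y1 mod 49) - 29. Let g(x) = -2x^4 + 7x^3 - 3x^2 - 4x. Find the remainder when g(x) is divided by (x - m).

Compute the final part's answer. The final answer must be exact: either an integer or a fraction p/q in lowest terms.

Part I: f(2) = 1*(10) - 2*(10) = -10; iterating: f(2)=-10, f(3)=-30, f(4)=-10, f(5)=50, f(6)=70, f(7)=-30, f(8)=-170, f(9)=-110, f(10)=230, f(11)=450, f(12)=-10; answer -10
Part II: Y1 = -10; m = 10; remainder = value at the root: -2*(10)^4 + 7*(10)^3 - 3*(10)^2 - 4*(10)^1 = (-20000) + (7000) + (-300) + (-40) = -13340; answer -13340

-13340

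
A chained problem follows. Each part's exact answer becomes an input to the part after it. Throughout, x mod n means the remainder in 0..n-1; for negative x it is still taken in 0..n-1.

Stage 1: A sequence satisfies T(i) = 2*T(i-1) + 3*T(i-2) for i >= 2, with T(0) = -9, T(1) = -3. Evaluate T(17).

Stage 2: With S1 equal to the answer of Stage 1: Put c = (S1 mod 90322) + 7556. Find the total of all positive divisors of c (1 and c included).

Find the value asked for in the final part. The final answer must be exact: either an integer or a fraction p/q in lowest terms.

Stage 1: T(2) = 2*(-3) + 3*(-9) = -33; iterating: T(2)=-33, T(3)=-75, T(4)=-249, T(5)=-723, T(6)=-2193, T(7)=-6555, T(8)=-19689, T(9)=-59043, T(10)=-177153, T(11)=-531435, T(12)=-1594329, T(13)=-4782963, T(14)=-14348913, T(15)=-43046715, T(16)=-129140169, T(17)=-387420483; answer -387420483
Stage 2: S1 = -387420483; c = 68453; 68453 = 7^2 * 11 * 127; sigma = (1 + 7 + 49) * (1 + 11) * (1 + 127) = 57 * 12 * 128 = 87552; answer 87552

87552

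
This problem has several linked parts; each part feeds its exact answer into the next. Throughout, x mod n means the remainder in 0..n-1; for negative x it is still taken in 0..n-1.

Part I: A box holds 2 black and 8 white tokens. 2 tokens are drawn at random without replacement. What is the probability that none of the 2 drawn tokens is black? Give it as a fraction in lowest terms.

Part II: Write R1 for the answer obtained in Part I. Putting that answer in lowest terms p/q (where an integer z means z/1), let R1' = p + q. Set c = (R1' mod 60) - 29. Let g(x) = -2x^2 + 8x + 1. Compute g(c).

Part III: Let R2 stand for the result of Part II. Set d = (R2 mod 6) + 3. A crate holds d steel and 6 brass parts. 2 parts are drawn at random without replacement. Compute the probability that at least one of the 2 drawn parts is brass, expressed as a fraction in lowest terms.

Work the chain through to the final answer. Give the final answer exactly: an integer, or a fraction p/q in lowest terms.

17/22

Part I: total draws C(10,2) = 45; favorable C(8,2) = 28; P = 28/45; answer 28/45
Part II: R1 = 28/45; threaded value p + q = 73; c = -16; -2*(-16)^2 + 8*(-16)^1 + 1 = (-512) + (-128) + (1) = -639; answer -639
Part III: R2 = -639; d = 6; total draws C(12,2) = 66; complement C(6,2) = 15; favorable 66 - 15 = 51; P = 17/22; answer 17/22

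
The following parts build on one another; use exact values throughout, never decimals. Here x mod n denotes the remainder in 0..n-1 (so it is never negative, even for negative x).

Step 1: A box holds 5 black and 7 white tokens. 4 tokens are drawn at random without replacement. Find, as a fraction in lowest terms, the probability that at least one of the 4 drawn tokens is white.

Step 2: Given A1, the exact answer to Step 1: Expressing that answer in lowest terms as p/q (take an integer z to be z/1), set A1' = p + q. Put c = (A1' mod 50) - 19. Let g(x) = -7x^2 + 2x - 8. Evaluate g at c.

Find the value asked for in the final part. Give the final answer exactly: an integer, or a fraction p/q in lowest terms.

Step 1: total draws C(12,4) = 495; complement C(5,4) = 5; favorable 495 - 5 = 490; P = 98/99; answer 98/99
Step 2: A1 = 98/99; threaded value p + q = 197; c = 28; -7*(28)^2 + 2*(28)^1 - 8 = (-5488) + (56) + (-8) = -5440; answer -5440

-5440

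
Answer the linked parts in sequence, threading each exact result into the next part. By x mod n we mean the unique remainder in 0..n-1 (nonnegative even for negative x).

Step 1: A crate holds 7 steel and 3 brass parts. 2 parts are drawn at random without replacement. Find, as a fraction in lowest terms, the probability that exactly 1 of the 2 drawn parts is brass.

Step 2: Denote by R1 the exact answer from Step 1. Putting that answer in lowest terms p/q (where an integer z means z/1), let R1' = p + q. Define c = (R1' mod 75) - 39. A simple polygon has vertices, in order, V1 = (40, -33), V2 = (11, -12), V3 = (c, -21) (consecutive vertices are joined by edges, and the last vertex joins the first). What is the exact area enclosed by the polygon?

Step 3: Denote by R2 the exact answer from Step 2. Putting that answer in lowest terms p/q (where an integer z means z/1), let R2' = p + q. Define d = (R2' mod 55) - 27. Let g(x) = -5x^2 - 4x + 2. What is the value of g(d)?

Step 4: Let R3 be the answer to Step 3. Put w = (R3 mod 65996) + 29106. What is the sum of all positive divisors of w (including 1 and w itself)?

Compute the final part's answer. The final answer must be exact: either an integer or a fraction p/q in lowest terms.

Step 1: total draws C(10,2) = 45; favorable C(3,1)*C(7,1) = 21; P = 7/15; answer 7/15
Step 2: R1 = 7/15; threaded value p + q = 22; c = -17; cross terms: (40*-12 - 11*-33)=-117, (11*-21 - -17*-12)=-435, (-17*-33 - 40*-21)=1401; twice the area = |849| = 849; area = 849/2; answer 849/2
Step 3: R2 = 849/2; threaded value p + q = 851; d = -1; -5*(-1)^2 - 4*(-1)^1 + 2 = (-5) + (4) + (2) = 1; answer 1
Step 4: R3 = 1; w = 29107; 29107 = 13 * 2239; sigma = (1 + 13) * (1 + 2239) = 14 * 2240 = 31360; answer 31360

31360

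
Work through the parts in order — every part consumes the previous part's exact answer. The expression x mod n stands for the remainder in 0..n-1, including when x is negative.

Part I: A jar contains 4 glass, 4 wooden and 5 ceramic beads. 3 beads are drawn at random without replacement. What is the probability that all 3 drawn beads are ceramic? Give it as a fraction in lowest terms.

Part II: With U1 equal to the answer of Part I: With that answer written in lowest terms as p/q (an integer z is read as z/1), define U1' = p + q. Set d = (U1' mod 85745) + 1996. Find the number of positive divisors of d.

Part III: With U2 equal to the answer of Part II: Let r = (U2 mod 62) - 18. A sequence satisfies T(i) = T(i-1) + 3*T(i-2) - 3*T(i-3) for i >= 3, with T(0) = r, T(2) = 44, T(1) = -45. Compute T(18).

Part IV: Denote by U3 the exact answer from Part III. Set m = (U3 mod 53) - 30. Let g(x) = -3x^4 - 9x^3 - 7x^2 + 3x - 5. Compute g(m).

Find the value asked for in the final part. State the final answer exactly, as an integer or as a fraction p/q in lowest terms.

Part I: total draws C(13,3) = 286; favorable C(5,3) = 10; P = 5/143; answer 5/143
Part II: U1 = 5/143; threaded value p + q = 148; d = 2144; 2144 = 2^5 * 67; number of divisors = (5+1) * (1+1) = 12; answer 12
Part III: U2 = 12; r = -6; T(3) = 1*(44) + 3*(-45) - 3*(-6) = -73; iterating: T(3)=-73, T(4)=194, T(5)=-157, T(6)=644, T(7)=-409, T(8)=1994, T(9)=-1165, T(10)=6044, T(11)=-3433, T(12)=18194, T(13)=-10237, T(14)=54644, T(15)=-30649, T(16)=163994, T(17)=-91885, T(18)=492044; answer 492044
Part IV: U3 = 492044; m = 15; -3*(15)^4 - 9*(15)^3 - 7*(15)^2 + 3*(15)^1 - 5 = (-151875) + (-30375) + (-1575) + (45) + (-5) = -183785; answer -183785

-183785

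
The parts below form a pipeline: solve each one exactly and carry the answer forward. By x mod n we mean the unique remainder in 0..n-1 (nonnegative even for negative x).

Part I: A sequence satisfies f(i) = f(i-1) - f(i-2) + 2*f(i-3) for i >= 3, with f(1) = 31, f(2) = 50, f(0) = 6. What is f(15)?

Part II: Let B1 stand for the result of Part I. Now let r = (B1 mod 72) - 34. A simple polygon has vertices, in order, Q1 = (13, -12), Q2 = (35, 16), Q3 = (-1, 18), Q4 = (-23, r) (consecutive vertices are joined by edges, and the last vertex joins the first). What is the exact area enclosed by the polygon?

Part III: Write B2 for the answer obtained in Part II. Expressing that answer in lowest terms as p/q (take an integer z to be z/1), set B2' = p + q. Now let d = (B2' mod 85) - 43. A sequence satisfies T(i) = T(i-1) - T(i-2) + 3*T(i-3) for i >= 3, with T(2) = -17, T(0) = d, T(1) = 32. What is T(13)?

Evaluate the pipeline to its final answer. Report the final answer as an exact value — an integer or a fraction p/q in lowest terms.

2390

Part I: f(3) = 1*(50) - 1*(31) + 2*(6) = 31; iterating: f(3)=31, f(4)=43, f(5)=112, f(6)=131, f(7)=105, f(8)=198, f(9)=355, f(10)=367, f(11)=408, f(12)=751, f(13)=1077, f(14)=1142, f(15)=1567; answer 1567
Part II: B1 = 1567; r = 21; cross terms: (13*16 - 35*-12)=628, (35*18 - -1*16)=646, (-1*21 - -23*18)=393, (-23*-12 - 13*21)=3; twice the area = |1670| = 1670; area = 835; answer 835
Part III: B2 = 835; threaded value p + q = 836; d = 28; T(3) = 1*(-17) - 1*(32) + 3*(28) = 35; iterating: T(3)=35, T(4)=148, T(5)=62, T(6)=19, T(7)=401, T(8)=568, T(9)=224, T(10)=859, T(11)=2339, T(12)=2152, T(13)=2390; answer 2390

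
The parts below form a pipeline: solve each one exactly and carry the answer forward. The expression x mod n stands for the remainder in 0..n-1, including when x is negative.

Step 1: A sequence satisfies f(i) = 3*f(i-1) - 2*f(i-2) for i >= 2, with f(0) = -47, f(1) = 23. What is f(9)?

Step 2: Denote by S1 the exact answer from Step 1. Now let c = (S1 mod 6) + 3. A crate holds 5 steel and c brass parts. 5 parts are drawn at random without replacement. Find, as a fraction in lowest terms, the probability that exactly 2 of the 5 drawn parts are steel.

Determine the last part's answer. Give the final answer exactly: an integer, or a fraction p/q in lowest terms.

Step 1: f(2) = 3*(23) - 2*(-47) = 163; iterating: f(2)=163, f(3)=443, f(4)=1003, f(5)=2123, f(6)=4363, f(7)=8843, f(8)=17803, f(9)=35723; answer 35723
Step 2: S1 = 35723; c = 8; total draws C(13,5) = 1287; favorable C(5,2)*C(8,3) = 560; P = 560/1287; answer 560/1287

560/1287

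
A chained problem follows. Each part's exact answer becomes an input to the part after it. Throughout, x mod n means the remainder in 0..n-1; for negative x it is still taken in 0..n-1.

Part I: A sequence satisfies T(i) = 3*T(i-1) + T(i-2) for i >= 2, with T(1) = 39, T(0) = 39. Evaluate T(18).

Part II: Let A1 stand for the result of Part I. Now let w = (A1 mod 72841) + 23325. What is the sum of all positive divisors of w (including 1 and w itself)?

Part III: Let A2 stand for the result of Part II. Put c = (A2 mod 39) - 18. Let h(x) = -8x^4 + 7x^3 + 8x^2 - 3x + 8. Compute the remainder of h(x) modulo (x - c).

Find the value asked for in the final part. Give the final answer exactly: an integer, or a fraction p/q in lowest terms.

-748

Part I: T(2) = 3*(39) + 1*(39) = 156; iterating: T(2)=156, T(3)=507, T(4)=1677, T(5)=5538, T(6)=18291, T(7)=60411, T(8)=199524, T(9)=658983, T(10)=2176473, T(11)=7188402, T(12)=23741679, T(13)=78413439, T(14)=258981996, T(15)=855359427, T(16)=2825060277, T(17)=9330540258, T(18)=30816681051; answer 30816681051
Part II: A1 = 30816681051; w = 81029; 81029 = 13 * 23 * 271; sigma = (1 + 13) * (1 + 23) * (1 + 271) = 14 * 24 * 272 = 91392; answer 91392
Part III: A2 = 91392; c = -3; remainder = value at the root: -8*(-3)^4 + 7*(-3)^3 + 8*(-3)^2 - 3*(-3)^1 + 8 = (-648) + (-189) + (72) + (9) + (8) = -748; answer -748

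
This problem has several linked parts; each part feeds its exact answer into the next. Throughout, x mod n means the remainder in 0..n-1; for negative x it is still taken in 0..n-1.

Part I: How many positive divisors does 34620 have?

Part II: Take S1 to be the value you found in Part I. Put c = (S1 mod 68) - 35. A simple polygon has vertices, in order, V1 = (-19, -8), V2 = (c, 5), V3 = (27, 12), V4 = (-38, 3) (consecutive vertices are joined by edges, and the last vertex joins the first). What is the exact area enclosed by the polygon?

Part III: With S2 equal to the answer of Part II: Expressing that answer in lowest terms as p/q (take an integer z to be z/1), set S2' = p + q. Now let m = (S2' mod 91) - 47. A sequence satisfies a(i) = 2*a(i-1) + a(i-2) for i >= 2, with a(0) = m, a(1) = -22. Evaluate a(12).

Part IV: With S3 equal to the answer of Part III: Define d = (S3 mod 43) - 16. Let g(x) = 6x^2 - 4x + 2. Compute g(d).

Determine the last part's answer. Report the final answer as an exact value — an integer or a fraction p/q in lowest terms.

Part I: 34620 = 2^2 * 3 * 5 * 577; number of divisors = (2+1) * (1+1) * (1+1) * (1+1) = 24; answer 24
Part II: S1 = 24; c = -11; cross terms: (-19*5 - -11*-8)=-183, (-11*12 - 27*5)=-267, (27*3 - -38*12)=537, (-38*-8 - -19*3)=361; twice the area = |448| = 448; area = 224; answer 224
Part III: S2 = 224; threaded value p + q = 225; m = -4; a(2) = 2*(-22) + 1*(-4) = -48; iterating: a(2)=-48, a(3)=-118, a(4)=-284, a(5)=-686, a(6)=-1656, a(7)=-3998, a(8)=-9652, a(9)=-23302, a(10)=-56256, a(11)=-135814, a(12)=-327884; answer -327884
Part IV: S3 = -327884; d = 18; 6*(18)^2 - 4*(18)^1 + 2 = (1944) + (-72) + (2) = 1874; answer 1874

1874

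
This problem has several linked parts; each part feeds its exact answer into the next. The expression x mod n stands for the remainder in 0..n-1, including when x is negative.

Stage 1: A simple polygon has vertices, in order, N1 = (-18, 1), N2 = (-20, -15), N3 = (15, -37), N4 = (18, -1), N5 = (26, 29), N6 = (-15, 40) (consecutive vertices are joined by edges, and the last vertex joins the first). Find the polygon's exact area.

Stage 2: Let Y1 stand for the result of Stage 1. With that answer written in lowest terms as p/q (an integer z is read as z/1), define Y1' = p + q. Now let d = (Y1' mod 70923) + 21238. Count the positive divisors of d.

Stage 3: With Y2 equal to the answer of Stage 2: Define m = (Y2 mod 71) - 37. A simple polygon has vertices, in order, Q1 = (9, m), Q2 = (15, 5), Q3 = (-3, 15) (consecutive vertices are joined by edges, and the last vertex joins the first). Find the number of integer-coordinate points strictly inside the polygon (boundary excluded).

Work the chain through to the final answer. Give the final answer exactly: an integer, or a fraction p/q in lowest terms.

187

Stage 1: cross terms: (-18*-15 - -20*1)=290, (-20*-37 - 15*-15)=965, (15*-1 - 18*-37)=651, (18*29 - 26*-1)=548, (26*40 - -15*29)=1475, (-15*1 - -18*40)=705; twice the area = |4634| = 4634; area = 2317; answer 2317
Stage 2: Y1 = 2317; threaded value p + q = 2318; d = 23556; 23556 = 2^2 * 3 * 13 * 151; number of divisors = (2+1) * (1+1) * (1+1) * (1+1) = 24; answer 24
Stage 3: Y2 = 24; m = -13; cross terms: (9*5 - 15*-13)=240, (15*15 - -3*5)=240, (-3*-13 - 9*15)=-96; twice the area = |384| = 384; area = 192; boundary points = 6 + 2 + 4 = 12; strictly interior points = area - boundary/2 + 1 = 187; answer 187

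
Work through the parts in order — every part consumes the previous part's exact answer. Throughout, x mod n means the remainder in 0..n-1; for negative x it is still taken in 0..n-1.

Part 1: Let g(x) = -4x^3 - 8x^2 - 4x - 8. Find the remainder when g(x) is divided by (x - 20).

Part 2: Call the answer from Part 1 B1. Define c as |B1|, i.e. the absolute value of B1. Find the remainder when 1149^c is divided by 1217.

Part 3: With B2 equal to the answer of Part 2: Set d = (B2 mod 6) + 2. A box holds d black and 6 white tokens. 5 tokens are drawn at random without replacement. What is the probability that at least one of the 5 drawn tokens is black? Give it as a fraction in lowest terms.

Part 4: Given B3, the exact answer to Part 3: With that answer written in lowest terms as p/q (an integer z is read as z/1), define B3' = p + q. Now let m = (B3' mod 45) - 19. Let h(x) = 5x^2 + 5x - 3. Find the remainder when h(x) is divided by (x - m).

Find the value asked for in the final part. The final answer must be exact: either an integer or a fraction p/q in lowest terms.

1527

Part 1: remainder = value at the root: -4*(20)^3 - 8*(20)^2 - 4*(20)^1 - 8 = (-32000) + (-3200) + (-80) + (-8) = -35288; answer -35288
Part 2: B1 = -35288; c = 35288; squarings mod 1217: 1149^1=1149, 1149^2=973, 1149^4=1120, 1149^8=890, 1149^16=1050, 1149^32=1115, 1149^64=668, 1149^128=802, 1149^256=628, 1149^512=76, 1149^1024=908, 1149^2048=555, 1149^4096=124, 1149^8192=772, 1149^16384=871, 1149^32768=450; 1149^35288 = 1149^8 * 1149^16 * 1149^64 * 1149^128 * 1149^256 * 1149^2048 * 1149^32768 = 1061 (mod 1217); answer 1061
Part 3: B2 = 1061; d = 7; total draws C(13,5) = 1287; complement C(6,5) = 6; favorable 1287 - 6 = 1281; P = 427/429; answer 427/429
Part 4: B3 = 427/429; threaded value p + q = 856; m = -18; remainder = value at the root: 5*(-18)^2 + 5*(-18)^1 - 3 = (1620) + (-90) + (-3) = 1527; answer 1527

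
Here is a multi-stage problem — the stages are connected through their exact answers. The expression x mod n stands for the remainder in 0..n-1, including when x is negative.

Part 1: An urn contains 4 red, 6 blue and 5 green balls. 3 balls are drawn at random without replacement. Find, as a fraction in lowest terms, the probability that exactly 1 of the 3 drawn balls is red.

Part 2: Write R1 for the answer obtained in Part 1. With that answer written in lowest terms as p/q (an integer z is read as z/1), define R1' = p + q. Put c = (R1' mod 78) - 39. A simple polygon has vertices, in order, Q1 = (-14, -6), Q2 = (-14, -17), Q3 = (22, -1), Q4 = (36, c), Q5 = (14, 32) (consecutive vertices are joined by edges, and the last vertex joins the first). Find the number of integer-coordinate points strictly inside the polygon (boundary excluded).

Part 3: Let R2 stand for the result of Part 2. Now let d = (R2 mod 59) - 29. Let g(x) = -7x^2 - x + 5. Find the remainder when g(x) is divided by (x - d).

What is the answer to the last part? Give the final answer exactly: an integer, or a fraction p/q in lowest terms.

Part 1: total draws C(15,3) = 455; favorable C(4,1)*C(11,2) = 220; P = 44/91; answer 44/91
Part 2: R1 = 44/91; threaded value p + q = 135; c = 18; cross terms: (-14*-17 - -14*-6)=154, (-14*-1 - 22*-17)=388, (22*18 - 36*-1)=432, (36*32 - 14*18)=900, (14*-6 - -14*32)=364; twice the area = |2238| = 2238; area = 1119; boundary points = 11 + 4 + 1 + 2 + 2 = 20; strictly interior points = area - boundary/2 + 1 = 1110; answer 1110
Part 3: R2 = 1110; d = 19; remainder = value at the root: -7*(19)^2 - 1*(19)^1 + 5 = (-2527) + (-19) + (5) = -2541; answer -2541

-2541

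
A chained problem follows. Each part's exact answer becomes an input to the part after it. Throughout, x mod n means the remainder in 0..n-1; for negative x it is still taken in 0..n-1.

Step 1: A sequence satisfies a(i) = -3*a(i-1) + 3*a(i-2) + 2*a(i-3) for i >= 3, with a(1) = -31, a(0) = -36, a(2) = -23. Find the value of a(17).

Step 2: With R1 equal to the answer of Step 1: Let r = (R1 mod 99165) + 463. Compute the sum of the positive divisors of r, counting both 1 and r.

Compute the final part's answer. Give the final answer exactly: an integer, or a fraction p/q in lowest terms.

Step 1: a(3) = -3*(-23) + 3*(-31) + 2*(-36) = -96; iterating: a(3)=-96, a(4)=157, a(5)=-805, a(6)=2694, a(7)=-10183, a(8)=37021, a(9)=-136224, a(10)=499369, a(11)=-1832737, a(12)=6723870, a(13)=-24671083, a(14)=90519385, a(15)=-332123664, a(16)=1218586981, a(17)=-4471093165; answer -4471093165
Step 2: R1 = -4471093165; r = 58818; 58818 = 2 * 3 * 9803; sigma = (1 + 2) * (1 + 3) * (1 + 9803) = 3 * 4 * 9804 = 117648; answer 117648

117648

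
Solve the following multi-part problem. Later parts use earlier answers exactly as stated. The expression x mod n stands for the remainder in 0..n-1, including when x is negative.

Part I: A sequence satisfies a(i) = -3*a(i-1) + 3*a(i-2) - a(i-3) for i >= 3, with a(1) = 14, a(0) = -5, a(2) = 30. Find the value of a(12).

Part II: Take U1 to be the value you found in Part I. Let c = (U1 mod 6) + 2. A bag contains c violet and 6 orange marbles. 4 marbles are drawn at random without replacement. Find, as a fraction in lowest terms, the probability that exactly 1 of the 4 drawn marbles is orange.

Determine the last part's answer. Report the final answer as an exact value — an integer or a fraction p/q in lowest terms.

Part I: a(3) = -3*(30) + 3*(14) - 1*(-5) = -43; iterating: a(3)=-43, a(4)=205, a(5)=-774, a(6)=2980, a(7)=-11467, a(8)=44115, a(9)=-169726, a(10)=652990, a(11)=-2512263, a(12)=9665485; answer 9665485
Part II: U1 = 9665485; c = 3; total draws C(9,4) = 126; favorable C(6,1)*C(3,3) = 6; P = 1/21; answer 1/21

1/21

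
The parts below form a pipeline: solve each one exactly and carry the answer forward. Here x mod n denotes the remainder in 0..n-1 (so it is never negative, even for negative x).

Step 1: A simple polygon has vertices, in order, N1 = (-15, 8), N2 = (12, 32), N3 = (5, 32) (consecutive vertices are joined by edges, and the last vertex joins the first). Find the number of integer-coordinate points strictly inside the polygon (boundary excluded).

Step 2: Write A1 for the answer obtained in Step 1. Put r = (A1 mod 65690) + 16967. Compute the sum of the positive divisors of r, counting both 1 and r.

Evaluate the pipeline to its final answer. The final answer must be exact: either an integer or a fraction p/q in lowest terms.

Step 1: cross terms: (-15*32 - 12*8)=-576, (12*32 - 5*32)=224, (5*8 - -15*32)=520; twice the area = |168| = 168; area = 84; boundary points = 3 + 7 + 4 = 14; strictly interior points = area - boundary/2 + 1 = 78; answer 78
Step 2: A1 = 78; r = 17045; 17045 = 5 * 7 * 487; sigma = (1 + 5) * (1 + 7) * (1 + 487) = 6 * 8 * 488 = 23424; answer 23424

23424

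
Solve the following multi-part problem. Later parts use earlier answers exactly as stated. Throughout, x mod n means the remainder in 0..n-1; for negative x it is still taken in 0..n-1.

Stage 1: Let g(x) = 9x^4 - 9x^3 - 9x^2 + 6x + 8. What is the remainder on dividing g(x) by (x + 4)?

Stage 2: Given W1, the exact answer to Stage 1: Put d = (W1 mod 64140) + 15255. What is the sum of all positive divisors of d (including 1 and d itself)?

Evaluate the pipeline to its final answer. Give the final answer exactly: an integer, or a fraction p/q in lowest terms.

22320

Stage 1: remainder = value at the root: 9*(-4)^4 - 9*(-4)^3 - 9*(-4)^2 + 6*(-4)^1 + 8 = (2304) + (576) + (-144) + (-24) + (8) = 2720; answer 2720
Stage 2: W1 = 2720; d = 17975; 17975 = 5^2 * 719; sigma = (1 + 5 + 25) * (1 + 719) = 31 * 720 = 22320; answer 22320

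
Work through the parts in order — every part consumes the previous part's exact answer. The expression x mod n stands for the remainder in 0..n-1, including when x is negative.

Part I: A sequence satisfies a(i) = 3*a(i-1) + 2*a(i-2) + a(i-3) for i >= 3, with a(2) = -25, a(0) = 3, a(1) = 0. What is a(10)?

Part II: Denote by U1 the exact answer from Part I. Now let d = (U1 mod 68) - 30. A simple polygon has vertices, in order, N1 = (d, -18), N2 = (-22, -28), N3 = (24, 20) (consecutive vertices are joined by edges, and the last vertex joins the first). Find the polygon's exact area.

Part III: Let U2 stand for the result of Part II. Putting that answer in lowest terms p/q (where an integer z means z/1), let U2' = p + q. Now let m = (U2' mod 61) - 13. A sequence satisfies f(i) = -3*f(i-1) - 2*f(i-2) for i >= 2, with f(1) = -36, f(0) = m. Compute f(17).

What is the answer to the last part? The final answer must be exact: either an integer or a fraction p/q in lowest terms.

-6029256

Part I: a(3) = 3*(-25) + 2*(0) + 1*(3) = -72; iterating: a(3)=-72, a(4)=-266, a(5)=-967, a(6)=-3505, a(7)=-12715, a(8)=-46122, a(9)=-167301, a(10)=-606862; answer -606862
Part II: U1 = -606862; d = 8; cross terms: (8*-28 - -22*-18)=-620, (-22*20 - 24*-28)=232, (24*-18 - 8*20)=-592; twice the area = |-980| = 980; area = 490; answer 490
Part III: U2 = 490; threaded value p + q = 491; m = -10; f(2) = -3*(-36) - 2*(-10) = 128; iterating: f(2)=128, f(3)=-312, f(4)=680, f(5)=-1416, f(6)=2888, f(7)=-5832, f(8)=11720, f(9)=-23496, f(10)=47048, f(11)=-94152, f(12)=188360, f(13)=-376776, f(14)=753608, f(15)=-1507272, f(16)=3014600, f(17)=-6029256; answer -6029256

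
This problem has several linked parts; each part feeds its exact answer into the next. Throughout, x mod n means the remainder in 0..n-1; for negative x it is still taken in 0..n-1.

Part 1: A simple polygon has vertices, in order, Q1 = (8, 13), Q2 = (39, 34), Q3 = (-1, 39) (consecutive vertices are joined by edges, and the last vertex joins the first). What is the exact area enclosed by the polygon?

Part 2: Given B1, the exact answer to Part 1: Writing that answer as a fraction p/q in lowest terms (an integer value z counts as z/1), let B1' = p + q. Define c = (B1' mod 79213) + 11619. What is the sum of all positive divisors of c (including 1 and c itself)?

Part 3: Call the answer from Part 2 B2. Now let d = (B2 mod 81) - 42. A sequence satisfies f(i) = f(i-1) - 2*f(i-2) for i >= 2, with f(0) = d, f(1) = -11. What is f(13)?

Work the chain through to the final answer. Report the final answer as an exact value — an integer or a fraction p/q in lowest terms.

Part 1: cross terms: (8*34 - 39*13)=-235, (39*39 - -1*34)=1555, (-1*13 - 8*39)=-325; twice the area = |995| = 995; area = 995/2; answer 995/2
Part 2: B1 = 995/2; threaded value p + q = 997; c = 12616; 12616 = 2^3 * 19 * 83; sigma = (1 + 2 + 4 + 8) * (1 + 19) * (1 + 83) = 15 * 20 * 84 = 25200; answer 25200
Part 3: B2 = 25200; d = -33; f(2) = 1*(-11) - 2*(-33) = 55; iterating: f(2)=55, f(3)=77, f(4)=-33, f(5)=-187, f(6)=-121, f(7)=253, f(8)=495, f(9)=-11, f(10)=-1001, f(11)=-979, f(12)=1023, f(13)=2981; answer 2981

2981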